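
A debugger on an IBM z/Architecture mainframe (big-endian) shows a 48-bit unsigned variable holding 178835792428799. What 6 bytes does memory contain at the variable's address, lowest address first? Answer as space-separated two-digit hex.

178835792428799 in hexadecimal, padded to 48 bits, is 0xA2A673E17EFF.
Split into bytes (most-significant first): A2 A6 73 E1 7E FF.
Big-endian stores the most-significant byte at the lowest address.
So the memory order matches the most-significant-first order: A2 A6 73 E1 7E FF.

A2 A6 73 E1 7E FF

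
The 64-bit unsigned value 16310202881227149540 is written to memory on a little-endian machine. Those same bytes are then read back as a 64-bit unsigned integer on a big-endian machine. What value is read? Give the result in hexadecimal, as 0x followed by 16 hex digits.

16310202881227149540 in 64-bit hexadecimal is 0xE2597B1AF618D0E4.
Stored little-endian, the bytes at ascending addresses are E4 D0 18 F6 1A 7B 59 E2.
Read back as big-endian, the last byte is least significant, giving 0xE4D018F61A7B59E2.

0xE4D018F61A7B59E2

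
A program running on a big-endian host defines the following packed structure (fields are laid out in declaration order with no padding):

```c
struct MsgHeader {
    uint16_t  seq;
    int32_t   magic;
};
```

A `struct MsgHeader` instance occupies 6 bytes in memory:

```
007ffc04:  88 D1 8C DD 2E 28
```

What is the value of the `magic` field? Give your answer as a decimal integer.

-1931661784

`magic` follows `seq` (2 bytes), so it starts at byte offset 2 and occupies 4 bytes.
Bytes at offsets 2..5: 8C DD 2E 28.
Big-endian: lowest address holds the most-significant byte.
The bytes are already most-significant first: 0x8CDD2E28.
Top bit is set, so as a signed 32-bit value this is 0x8CDD2E28 − 2^32 = -1931661784.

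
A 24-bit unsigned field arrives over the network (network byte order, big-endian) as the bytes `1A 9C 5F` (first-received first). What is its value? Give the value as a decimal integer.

Big-endian stores the most-significant byte at the lowest address.
The bytes are already most-significant first: 0x1A9C5F.
0x1A9C5F = 1743967.

1743967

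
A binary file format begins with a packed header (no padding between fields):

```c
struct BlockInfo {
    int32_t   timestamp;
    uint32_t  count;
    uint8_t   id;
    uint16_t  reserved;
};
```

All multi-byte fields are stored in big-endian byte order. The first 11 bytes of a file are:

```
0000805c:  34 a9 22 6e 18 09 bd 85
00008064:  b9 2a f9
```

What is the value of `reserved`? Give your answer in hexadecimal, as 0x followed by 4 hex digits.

`reserved` follows `timestamp` (4 B), `count` (4 B), `id` (1 B), so it starts at offset 4 + 4 + 1 = 9 and occupies 2 bytes.
Bytes at offsets 9..10: 2A F9.
Big-endian: lowest address holds the most-significant byte.
The bytes are already most-significant first: 0x2AF9.

0x2AF9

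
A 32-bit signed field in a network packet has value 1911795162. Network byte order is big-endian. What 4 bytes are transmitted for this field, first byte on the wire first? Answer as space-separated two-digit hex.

1911795162 in hexadecimal, padded to 32 bits, is 0x71F3ADDA.
Split into bytes (most-significant first): 71 F3 AD DA.
Big-endian: lowest address holds the most-significant byte.
So the memory order matches the most-significant-first order: 71 F3 AD DA.

71 F3 AD DA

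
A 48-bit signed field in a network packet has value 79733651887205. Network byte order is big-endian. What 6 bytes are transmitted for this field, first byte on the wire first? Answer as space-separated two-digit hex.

48 84 6F FF 54 65

79733651887205 in hexadecimal, padded to 48 bits, is 0x48846FFF5465.
Split into bytes (most-significant first): 48 84 6F FF 54 65.
Big-endian stores the most-significant byte at the lowest address.
So the memory order matches the most-significant-first order: 48 84 6F FF 54 65.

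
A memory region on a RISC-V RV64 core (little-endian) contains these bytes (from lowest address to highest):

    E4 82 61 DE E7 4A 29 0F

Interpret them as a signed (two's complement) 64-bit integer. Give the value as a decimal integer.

Little-endian: lowest address holds the least-significant byte.
Reassemble most-significant byte first: 0F 29 4A E7 DE 61 82 E4 → 0x0F294AE7DE6182E4.
0x0F294AE7DE6182E4 = 1092486744342889188.

1092486744342889188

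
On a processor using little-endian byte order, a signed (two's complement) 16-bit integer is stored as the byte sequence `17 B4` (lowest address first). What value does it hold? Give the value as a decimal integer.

-19433

Little-endian: lowest address holds the least-significant byte.
Reassemble most-significant byte first: B4 17 → 0xB417.
Top bit is set, so as a signed 16-bit value this is 0xB417 − 2^16 = -19433.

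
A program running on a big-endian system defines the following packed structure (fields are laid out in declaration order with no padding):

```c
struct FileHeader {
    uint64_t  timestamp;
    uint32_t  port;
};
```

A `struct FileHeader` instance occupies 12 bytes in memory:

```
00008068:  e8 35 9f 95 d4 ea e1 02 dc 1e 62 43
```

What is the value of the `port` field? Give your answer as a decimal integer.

3692978755

`port` follows `timestamp` (8 bytes), so it starts at byte offset 8 and occupies 4 bytes.
Bytes at offsets 8..11: DC 1E 62 43.
Big-endian: lowest address holds the most-significant byte.
The bytes are already most-significant first: 0xDC1E6243.
0xDC1E6243 = 3692978755.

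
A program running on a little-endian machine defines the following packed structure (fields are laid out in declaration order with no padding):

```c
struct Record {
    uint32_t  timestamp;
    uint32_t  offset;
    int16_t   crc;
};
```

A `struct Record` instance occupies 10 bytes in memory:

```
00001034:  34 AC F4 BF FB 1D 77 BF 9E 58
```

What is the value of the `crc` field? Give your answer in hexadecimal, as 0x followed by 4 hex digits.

`crc` follows `timestamp` (4 B), `offset` (4 B), so it starts at offset 4 + 4 = 8 and occupies 2 bytes.
Bytes at offsets 8..9: 9E 58.
Little-endian: lowest address holds the least-significant byte.
Reassemble most-significant byte first: 58 9E → 0x589E.

0x589E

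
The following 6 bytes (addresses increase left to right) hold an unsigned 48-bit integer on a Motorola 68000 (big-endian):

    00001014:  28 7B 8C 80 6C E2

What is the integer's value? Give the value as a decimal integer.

44511103315170

Big-endian stores the most-significant byte at the lowest address.
The bytes are already most-significant first: 0x287B8C806CE2.
0x287B8C806CE2 = 44511103315170.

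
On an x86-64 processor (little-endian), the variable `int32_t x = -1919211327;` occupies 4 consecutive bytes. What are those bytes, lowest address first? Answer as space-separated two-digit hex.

Two's complement of -1919211327 in 32 bits: 1919211327 = 0x7264D73F; invert → 0x8D9B28C0; add 1 → 0x8D9B28C1.
Split into bytes (most-significant first): 8D 9B 28 C1.
Little-endian: lowest address holds the least-significant byte.
So at ascending addresses the bytes are C1 28 9B 8D.

C1 28 9B 8D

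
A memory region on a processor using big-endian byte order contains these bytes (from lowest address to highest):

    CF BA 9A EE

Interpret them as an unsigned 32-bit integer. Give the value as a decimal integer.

3485113070

Big-endian: lowest address holds the most-significant byte.
The bytes are already most-significant first: 0xCFBA9AEE.
0xCFBA9AEE = 3485113070.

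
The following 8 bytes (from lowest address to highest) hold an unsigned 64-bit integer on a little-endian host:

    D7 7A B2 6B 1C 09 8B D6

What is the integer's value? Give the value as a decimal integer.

15459460163549952727

Little-endian: lowest address holds the least-significant byte.
Reassemble most-significant byte first: D6 8B 09 1C 6B B2 7A D7 → 0xD68B091C6BB27AD7.
0xD68B091C6BB27AD7 = 15459460163549952727.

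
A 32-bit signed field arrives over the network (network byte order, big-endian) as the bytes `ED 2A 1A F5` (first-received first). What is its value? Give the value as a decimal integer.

-316007691

Big-endian stores the most-significant byte at the lowest address.
The bytes are already most-significant first: 0xED2A1AF5.
Top bit is set, so as a signed 32-bit value this is 0xED2A1AF5 − 2^32 = -316007691.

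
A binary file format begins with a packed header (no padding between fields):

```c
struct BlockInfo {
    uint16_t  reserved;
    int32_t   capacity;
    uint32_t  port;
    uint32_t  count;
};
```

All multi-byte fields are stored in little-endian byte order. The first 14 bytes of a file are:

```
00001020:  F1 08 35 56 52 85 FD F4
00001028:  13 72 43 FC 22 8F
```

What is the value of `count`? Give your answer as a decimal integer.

2401434691

`count` follows `reserved` (2 B), `capacity` (4 B), `port` (4 B), so it starts at offset 2 + 4 + 4 = 10 and occupies 4 bytes.
Bytes at offsets 10..13: 43 FC 22 8F.
Little-endian stores the least-significant byte at the lowest address.
Reassemble most-significant byte first: 8F 22 FC 43 → 0x8F22FC43.
0x8F22FC43 = 2401434691.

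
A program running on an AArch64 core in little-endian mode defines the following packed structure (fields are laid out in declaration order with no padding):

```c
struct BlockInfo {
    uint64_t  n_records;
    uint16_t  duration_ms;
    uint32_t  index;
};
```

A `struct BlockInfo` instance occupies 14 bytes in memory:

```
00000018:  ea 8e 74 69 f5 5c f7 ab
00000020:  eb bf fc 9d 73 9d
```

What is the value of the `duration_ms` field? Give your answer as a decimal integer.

`duration_ms` follows `n_records` (8 bytes), so it starts at byte offset 8 and occupies 2 bytes.
Bytes at offsets 8..9: EB BF.
Little-endian: lowest address holds the least-significant byte.
Reassemble most-significant byte first: BF EB → 0xBFEB.
0xBFEB = 49131.

49131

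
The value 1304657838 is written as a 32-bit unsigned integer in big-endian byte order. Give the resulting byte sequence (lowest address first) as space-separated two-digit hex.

1304657838 in hexadecimal, padded to 32 bits, is 0x4DC37FAE.
Split into bytes (most-significant first): 4D C3 7F AE.
Big-endian: lowest address holds the most-significant byte.
So the memory order matches the most-significant-first order: 4D C3 7F AE.

4D C3 7F AE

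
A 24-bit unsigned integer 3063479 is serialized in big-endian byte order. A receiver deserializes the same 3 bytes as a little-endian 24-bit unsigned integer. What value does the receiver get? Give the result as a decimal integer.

3063479 in 24-bit hexadecimal is 0x2EBEB7.
Stored big-endian, the bytes at ascending addresses are 2E BE B7.
Read back as little-endian, the first byte is least significant, giving 0xB7BE2E.
0xB7BE2E = 12041774.

12041774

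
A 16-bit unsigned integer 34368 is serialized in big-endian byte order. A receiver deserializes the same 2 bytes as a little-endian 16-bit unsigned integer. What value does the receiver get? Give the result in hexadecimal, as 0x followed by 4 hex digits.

0x4086

34368 in 16-bit hexadecimal is 0x8640.
Stored big-endian, the bytes at ascending addresses are 86 40.
Read back as little-endian, the first byte is least significant, giving 0x4086.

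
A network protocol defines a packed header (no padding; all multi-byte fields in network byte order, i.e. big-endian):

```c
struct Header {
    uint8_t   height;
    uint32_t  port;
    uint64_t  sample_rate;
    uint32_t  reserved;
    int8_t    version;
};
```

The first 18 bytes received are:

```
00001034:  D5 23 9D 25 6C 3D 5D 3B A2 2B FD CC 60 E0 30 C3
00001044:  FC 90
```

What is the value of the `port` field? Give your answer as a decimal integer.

597501292

`port` follows `height` (1 byte), so it starts at byte offset 1 and occupies 4 bytes.
Bytes at offsets 1..4: 23 9D 25 6C.
Big-endian stores the most-significant byte at the lowest address.
The bytes are already most-significant first: 0x239D256C.
0x239D256C = 597501292.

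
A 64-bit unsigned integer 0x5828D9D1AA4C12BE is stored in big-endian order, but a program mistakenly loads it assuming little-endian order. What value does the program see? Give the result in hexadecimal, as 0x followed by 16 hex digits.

0xBE124CAAD1D92858

Stored big-endian, the bytes at ascending addresses are 58 28 D9 D1 AA 4C 12 BE.
Read back as little-endian, the first byte is least significant, giving 0xBE124CAAD1D92858.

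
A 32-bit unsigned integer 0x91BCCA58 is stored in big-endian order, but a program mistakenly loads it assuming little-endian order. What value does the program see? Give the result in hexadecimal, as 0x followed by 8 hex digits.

Stored big-endian, the bytes at ascending addresses are 91 BC CA 58.
Read back as little-endian, the first byte is least significant, giving 0x58CABC91.

0x58CABC91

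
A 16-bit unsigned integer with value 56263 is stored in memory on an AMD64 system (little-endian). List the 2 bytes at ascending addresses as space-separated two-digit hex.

C7 DB

56263 in hexadecimal, padded to 16 bits, is 0xDBC7.
Split into bytes (most-significant first): DB C7.
In little-endian order the low byte comes first in memory.
So at ascending addresses the bytes are C7 DB.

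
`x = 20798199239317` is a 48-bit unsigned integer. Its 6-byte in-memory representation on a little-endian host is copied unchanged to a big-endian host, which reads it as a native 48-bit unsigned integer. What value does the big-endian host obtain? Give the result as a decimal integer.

20798199239317 in 48-bit hexadecimal is 0x12EA75471295.
Stored little-endian, the bytes at ascending addresses are 95 12 47 75 EA 12.
Read back as big-endian, the last byte is least significant, giving 0x95124775EA12.
0x95124775EA12 = 163905740859922.

163905740859922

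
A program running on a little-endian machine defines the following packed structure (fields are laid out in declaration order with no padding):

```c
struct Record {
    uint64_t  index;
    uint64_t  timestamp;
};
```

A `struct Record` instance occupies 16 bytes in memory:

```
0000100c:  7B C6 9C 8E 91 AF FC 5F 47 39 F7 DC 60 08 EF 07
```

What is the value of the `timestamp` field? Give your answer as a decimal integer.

`timestamp` follows `index` (8 bytes), so it starts at byte offset 8 and occupies 8 bytes.
Bytes at offsets 8..15: 47 39 F7 DC 60 08 EF 07.
In little-endian order the low byte comes first in memory.
Reassemble most-significant byte first: 07 EF 08 60 DC F7 39 47 → 0x07EF0860DCF73947.
0x07EF0860DCF73947 = 571684889816414535.

571684889816414535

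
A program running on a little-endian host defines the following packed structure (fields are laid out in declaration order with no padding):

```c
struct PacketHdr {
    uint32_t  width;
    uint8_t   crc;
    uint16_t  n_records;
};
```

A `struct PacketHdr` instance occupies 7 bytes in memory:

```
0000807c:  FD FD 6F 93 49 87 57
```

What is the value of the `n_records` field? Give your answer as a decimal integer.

`n_records` follows `width` (4 B), `crc` (1 B), so it starts at offset 4 + 1 = 5 and occupies 2 bytes.
Bytes at offsets 5..6: 87 57.
Little-endian: lowest address holds the least-significant byte.
Reassemble most-significant byte first: 57 87 → 0x5787.
0x5787 = 22407.

22407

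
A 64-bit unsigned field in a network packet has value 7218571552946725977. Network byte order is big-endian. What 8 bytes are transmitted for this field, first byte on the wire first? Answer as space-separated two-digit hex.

7218571552946725977 in hexadecimal, padded to 64 bits, is 0x642D8494EF212459.
Split into bytes (most-significant first): 64 2D 84 94 EF 21 24 59.
Big-endian: lowest address holds the most-significant byte.
So the memory order matches the most-significant-first order: 64 2D 84 94 EF 21 24 59.

64 2D 84 94 EF 21 24 59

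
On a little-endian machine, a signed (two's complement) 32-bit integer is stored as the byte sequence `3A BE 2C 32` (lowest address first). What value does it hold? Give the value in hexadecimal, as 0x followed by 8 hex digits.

0x322CBE3A

Little-endian stores the least-significant byte at the lowest address.
Reassemble most-significant byte first: 32 2C BE 3A → 0x322CBE3A.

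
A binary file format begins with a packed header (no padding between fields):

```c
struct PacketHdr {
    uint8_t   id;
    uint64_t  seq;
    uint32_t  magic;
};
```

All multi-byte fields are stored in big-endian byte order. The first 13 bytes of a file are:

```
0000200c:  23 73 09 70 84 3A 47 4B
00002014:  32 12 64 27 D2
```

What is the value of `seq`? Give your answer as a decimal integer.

`seq` follows `id` (1 byte), so it starts at byte offset 1 and occupies 8 bytes.
Bytes at offsets 1..8: 73 09 70 84 3A 47 4B 32.
In big-endian order the high byte comes first in memory.
The bytes are already most-significant first: 0x730970843A474B32.
0x730970843A474B32 = 8289280302367853362.

8289280302367853362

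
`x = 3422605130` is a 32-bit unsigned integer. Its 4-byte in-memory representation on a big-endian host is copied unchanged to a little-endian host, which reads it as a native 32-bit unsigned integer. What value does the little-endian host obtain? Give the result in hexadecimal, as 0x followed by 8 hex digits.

0x4ACF00CC

3422605130 in 32-bit hexadecimal is 0xCC00CF4A.
Stored big-endian, the bytes at ascending addresses are CC 00 CF 4A.
Read back as little-endian, the first byte is least significant, giving 0x4ACF00CC.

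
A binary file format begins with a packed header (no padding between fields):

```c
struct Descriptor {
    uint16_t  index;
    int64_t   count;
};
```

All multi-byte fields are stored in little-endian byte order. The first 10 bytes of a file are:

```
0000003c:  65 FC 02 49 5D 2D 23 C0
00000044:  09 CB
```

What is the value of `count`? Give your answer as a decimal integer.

-3816307951902308094

`count` follows `index` (2 bytes), so it starts at byte offset 2 and occupies 8 bytes.
Bytes at offsets 2..9: 02 49 5D 2D 23 C0 09 CB.
Little-endian stores the least-significant byte at the lowest address.
Reassemble most-significant byte first: CB 09 C0 23 2D 5D 49 02 → 0xCB09C0232D5D4902.
Top bit is set, so as a signed 64-bit value this is 0xCB09C0232D5D4902 − 2^64 = -3816307951902308094.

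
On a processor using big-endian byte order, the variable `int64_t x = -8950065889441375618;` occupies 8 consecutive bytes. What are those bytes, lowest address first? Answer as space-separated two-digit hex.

Two's complement of -8950065889441375618 in 64 bits: 8950065889441375618 = 0x7C350581C87E6582; invert → 0x83CAFA7E37819A7D; add 1 → 0x83CAFA7E37819A7E.
Split into bytes (most-significant first): 83 CA FA 7E 37 81 9A 7E.
In big-endian order the high byte comes first in memory.
So the memory order matches the most-significant-first order: 83 CA FA 7E 37 81 9A 7E.

83 CA FA 7E 37 81 9A 7E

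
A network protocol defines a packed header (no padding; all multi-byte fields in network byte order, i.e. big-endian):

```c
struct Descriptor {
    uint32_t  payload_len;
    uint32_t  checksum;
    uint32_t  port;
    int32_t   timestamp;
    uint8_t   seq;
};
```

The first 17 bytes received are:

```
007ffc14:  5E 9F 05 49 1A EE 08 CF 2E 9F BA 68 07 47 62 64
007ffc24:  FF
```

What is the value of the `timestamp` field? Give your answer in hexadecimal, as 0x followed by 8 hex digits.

`timestamp` follows `payload_len` (4 B), `checksum` (4 B), `port` (4 B), so it starts at offset 4 + 4 + 4 = 12 and occupies 4 bytes.
Bytes at offsets 12..15: 07 47 62 64.
In big-endian order the high byte comes first in memory.
The bytes are already most-significant first: 0x07476264.

0x07476264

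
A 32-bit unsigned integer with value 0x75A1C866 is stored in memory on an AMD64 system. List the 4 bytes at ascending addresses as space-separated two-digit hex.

66 C8 A1 75

Split into bytes (most-significant first): 75 A1 C8 66.
Little-endian stores the least-significant byte at the lowest address.
So at ascending addresses the bytes are 66 C8 A1 75.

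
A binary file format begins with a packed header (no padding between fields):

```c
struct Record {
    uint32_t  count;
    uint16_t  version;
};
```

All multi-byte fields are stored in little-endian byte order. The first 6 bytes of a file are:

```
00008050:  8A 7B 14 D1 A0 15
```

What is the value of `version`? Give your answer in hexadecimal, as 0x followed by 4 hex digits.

0x15A0

`version` follows `count` (4 bytes), so it starts at byte offset 4 and occupies 2 bytes.
Bytes at offsets 4..5: A0 15.
In little-endian order the low byte comes first in memory.
Reassemble most-significant byte first: 15 A0 → 0x15A0.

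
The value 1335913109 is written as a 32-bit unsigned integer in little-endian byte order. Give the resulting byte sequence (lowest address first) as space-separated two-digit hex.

95 6A A0 4F

1335913109 in hexadecimal, padded to 32 bits, is 0x4FA06A95.
Split into bytes (most-significant first): 4F A0 6A 95.
Little-endian: lowest address holds the least-significant byte.
So at ascending addresses the bytes are 95 6A A0 4F.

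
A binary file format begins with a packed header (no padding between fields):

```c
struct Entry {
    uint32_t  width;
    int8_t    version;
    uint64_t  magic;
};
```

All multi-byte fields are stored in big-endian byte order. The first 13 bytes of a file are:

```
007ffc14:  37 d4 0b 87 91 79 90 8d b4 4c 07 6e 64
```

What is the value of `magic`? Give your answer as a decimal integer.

`magic` follows `width` (4 B), `version` (1 B), so it starts at offset 4 + 1 = 5 and occupies 8 bytes.
Bytes at offsets 5..12: 79 90 8D B4 4C 07 6E 64.
In big-endian order the high byte comes first in memory.
The bytes are already most-significant first: 0x79908DB44C076E64.
0x79908DB44C076E64 = 8759657080744799844.

8759657080744799844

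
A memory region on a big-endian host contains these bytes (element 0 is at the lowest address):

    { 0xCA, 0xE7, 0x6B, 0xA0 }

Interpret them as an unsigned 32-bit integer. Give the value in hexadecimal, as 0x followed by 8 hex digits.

0xCAE76BA0

In big-endian order the high byte comes first in memory.
The bytes are already most-significant first: 0xCAE76BA0.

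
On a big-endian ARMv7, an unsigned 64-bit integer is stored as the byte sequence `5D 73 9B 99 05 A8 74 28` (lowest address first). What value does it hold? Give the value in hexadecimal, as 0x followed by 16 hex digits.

0x5D739B9905A87428

Big-endian: lowest address holds the most-significant byte.
The bytes are already most-significant first: 0x5D739B9905A87428.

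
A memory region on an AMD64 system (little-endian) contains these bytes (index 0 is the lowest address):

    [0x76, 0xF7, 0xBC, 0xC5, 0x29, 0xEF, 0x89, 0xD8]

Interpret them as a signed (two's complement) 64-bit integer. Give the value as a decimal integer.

-2843478727017564298

Little-endian: lowest address holds the least-significant byte.
Reassemble most-significant byte first: D8 89 EF 29 C5 BC F7 76 → 0xD889EF29C5BCF776.
Top bit is set, so as a signed 64-bit value this is 0xD889EF29C5BCF776 − 2^64 = -2843478727017564298.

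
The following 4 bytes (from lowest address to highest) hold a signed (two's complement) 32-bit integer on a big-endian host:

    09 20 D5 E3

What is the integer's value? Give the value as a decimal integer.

153146851

In big-endian order the high byte comes first in memory.
The bytes are already most-significant first: 0x0920D5E3.
0x0920D5E3 = 153146851.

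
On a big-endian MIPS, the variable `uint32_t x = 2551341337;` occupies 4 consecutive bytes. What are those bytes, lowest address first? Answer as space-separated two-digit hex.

2551341337 in hexadecimal, padded to 32 bits, is 0x98126119.
Split into bytes (most-significant first): 98 12 61 19.
Big-endian: lowest address holds the most-significant byte.
So the memory order matches the most-significant-first order: 98 12 61 19.

98 12 61 19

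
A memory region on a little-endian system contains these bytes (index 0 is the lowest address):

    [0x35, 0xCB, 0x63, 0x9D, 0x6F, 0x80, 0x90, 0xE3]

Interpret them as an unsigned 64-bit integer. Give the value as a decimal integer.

In little-endian order the low byte comes first in memory.
Reassemble most-significant byte first: E3 90 80 6F 9D 63 CB 35 → 0xE390806F9D63CB35.
0xE390806F9D63CB35 = 16397747460126264117.

16397747460126264117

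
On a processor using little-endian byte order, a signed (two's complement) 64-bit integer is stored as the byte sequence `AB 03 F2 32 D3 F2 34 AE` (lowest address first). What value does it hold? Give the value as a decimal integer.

-5893819023414393941

In little-endian order the low byte comes first in memory.
Reassemble most-significant byte first: AE 34 F2 D3 32 F2 03 AB → 0xAE34F2D332F203AB.
Top bit is set, so as a signed 64-bit value this is 0xAE34F2D332F203AB − 2^64 = -5893819023414393941.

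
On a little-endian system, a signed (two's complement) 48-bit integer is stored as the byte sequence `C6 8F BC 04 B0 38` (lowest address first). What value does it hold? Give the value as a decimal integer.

62328644865990

In little-endian order the low byte comes first in memory.
Reassemble most-significant byte first: 38 B0 04 BC 8F C6 → 0x38B004BC8FC6.
0x38B004BC8FC6 = 62328644865990.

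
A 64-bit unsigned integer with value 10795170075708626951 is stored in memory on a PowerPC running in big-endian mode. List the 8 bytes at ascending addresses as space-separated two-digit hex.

95 D0 25 FD 14 8A 18 07

10795170075708626951 in hexadecimal, padded to 64 bits, is 0x95D025FD148A1807.
Split into bytes (most-significant first): 95 D0 25 FD 14 8A 18 07.
Big-endian stores the most-significant byte at the lowest address.
So the memory order matches the most-significant-first order: 95 D0 25 FD 14 8A 18 07.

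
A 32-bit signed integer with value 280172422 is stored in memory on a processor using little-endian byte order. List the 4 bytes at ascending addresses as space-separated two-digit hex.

86 17 B3 10

280172422 in hexadecimal, padded to 32 bits, is 0x10B31786.
Split into bytes (most-significant first): 10 B3 17 86.
Little-endian stores the least-significant byte at the lowest address.
So at ascending addresses the bytes are 86 17 B3 10.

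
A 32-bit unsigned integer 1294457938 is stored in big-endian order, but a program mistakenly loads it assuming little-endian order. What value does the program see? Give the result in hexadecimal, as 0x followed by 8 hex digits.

1294457938 in 32-bit hexadecimal is 0x4D27DC52.
Stored big-endian, the bytes at ascending addresses are 4D 27 DC 52.
Read back as little-endian, the first byte is least significant, giving 0x52DC274D.

0x52DC274D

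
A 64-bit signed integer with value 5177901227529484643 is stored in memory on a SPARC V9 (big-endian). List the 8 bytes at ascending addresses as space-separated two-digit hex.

47 DB 99 BB 94 F4 39 63

5177901227529484643 in hexadecimal, padded to 64 bits, is 0x47DB99BB94F43963.
Split into bytes (most-significant first): 47 DB 99 BB 94 F4 39 63.
Big-endian stores the most-significant byte at the lowest address.
So the memory order matches the most-significant-first order: 47 DB 99 BB 94 F4 39 63.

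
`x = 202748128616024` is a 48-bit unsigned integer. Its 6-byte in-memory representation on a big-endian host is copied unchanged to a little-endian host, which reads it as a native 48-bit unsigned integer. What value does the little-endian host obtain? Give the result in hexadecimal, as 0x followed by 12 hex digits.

202748128616024 in 48-bit hexadecimal is 0xB865FA2F5E58.
Stored big-endian, the bytes at ascending addresses are B8 65 FA 2F 5E 58.
Read back as little-endian, the first byte is least significant, giving 0x585E2FFA65B8.

0x585E2FFA65B8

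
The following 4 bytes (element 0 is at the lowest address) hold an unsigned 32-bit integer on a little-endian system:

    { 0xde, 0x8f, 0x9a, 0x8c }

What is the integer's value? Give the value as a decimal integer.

2358939614

In little-endian order the low byte comes first in memory.
Reassemble most-significant byte first: 8C 9A 8F DE → 0x8C9A8FDE.
0x8C9A8FDE = 2358939614.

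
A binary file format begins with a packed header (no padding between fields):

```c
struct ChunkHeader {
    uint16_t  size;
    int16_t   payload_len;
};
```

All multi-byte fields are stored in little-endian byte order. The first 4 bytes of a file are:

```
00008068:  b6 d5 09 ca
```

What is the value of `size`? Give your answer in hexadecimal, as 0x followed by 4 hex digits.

`size` is the first field, at byte offset 0, occupying 2 bytes.
Bytes at offsets 0..1: B6 D5.
Little-endian stores the least-significant byte at the lowest address.
Reassemble most-significant byte first: D5 B6 → 0xD5B6.

0xD5B6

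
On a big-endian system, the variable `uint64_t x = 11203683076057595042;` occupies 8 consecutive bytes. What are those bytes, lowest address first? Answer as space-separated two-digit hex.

9B 7B 7A 65 E4 77 FC A2

11203683076057595042 in hexadecimal, padded to 64 bits, is 0x9B7B7A65E477FCA2.
Split into bytes (most-significant first): 9B 7B 7A 65 E4 77 FC A2.
In big-endian order the high byte comes first in memory.
So the memory order matches the most-significant-first order: 9B 7B 7A 65 E4 77 FC A2.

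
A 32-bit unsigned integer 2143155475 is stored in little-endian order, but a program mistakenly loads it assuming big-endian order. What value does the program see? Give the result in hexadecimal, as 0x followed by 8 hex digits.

0x13F5BD7F

2143155475 in 32-bit hexadecimal is 0x7FBDF513.
Stored little-endian, the bytes at ascending addresses are 13 F5 BD 7F.
Read back as big-endian, the last byte is least significant, giving 0x13F5BD7F.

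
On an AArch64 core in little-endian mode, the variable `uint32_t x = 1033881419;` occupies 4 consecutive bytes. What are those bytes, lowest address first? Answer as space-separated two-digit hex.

1033881419 in hexadecimal, padded to 32 bits, is 0x3D9FC74B.
Split into bytes (most-significant first): 3D 9F C7 4B.
Little-endian: lowest address holds the least-significant byte.
So at ascending addresses the bytes are 4B C7 9F 3D.

4B C7 9F 3D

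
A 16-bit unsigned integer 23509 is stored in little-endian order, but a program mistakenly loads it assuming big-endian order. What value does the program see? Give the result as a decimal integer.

54619

23509 in 16-bit hexadecimal is 0x5BD5.
Stored little-endian, the bytes at ascending addresses are D5 5B.
Read back as big-endian, the last byte is least significant, giving 0xD55B.
0xD55B = 54619.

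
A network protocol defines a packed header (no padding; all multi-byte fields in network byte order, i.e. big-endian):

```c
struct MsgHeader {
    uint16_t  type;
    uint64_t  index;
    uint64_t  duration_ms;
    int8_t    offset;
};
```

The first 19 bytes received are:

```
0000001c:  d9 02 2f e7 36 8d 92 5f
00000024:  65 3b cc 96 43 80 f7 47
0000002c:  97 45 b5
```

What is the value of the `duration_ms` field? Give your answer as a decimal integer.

`duration_ms` follows `type` (2 B), `index` (8 B), so it starts at offset 2 + 8 = 10 and occupies 8 bytes.
Bytes at offsets 10..17: CC 96 43 80 F7 47 97 45.
Big-endian stores the most-significant byte at the lowest address.
The bytes are already most-significant first: 0xCC964380F7479745.
0xCC964380F7479745 = 14742044651427436357.

14742044651427436357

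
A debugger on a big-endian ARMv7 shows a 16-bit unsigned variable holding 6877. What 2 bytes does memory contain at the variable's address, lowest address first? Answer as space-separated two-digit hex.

6877 in hexadecimal, padded to 16 bits, is 0x1ADD.
Split into bytes (most-significant first): 1A DD.
In big-endian order the high byte comes first in memory.
So the memory order matches the most-significant-first order: 1A DD.

1A DD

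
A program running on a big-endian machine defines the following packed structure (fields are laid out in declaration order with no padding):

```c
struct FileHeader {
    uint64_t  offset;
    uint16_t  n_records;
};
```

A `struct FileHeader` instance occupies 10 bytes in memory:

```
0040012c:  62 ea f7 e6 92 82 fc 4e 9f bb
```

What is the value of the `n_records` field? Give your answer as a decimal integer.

40891

`n_records` follows `offset` (8 bytes), so it starts at byte offset 8 and occupies 2 bytes.
Bytes at offsets 8..9: 9F BB.
Big-endian stores the most-significant byte at the lowest address.
The bytes are already most-significant first: 0x9FBB.
0x9FBB = 40891.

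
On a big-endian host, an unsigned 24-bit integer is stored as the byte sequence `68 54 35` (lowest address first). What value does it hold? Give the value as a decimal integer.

Big-endian stores the most-significant byte at the lowest address.
The bytes are already most-significant first: 0x685435.
0x685435 = 6837301.

6837301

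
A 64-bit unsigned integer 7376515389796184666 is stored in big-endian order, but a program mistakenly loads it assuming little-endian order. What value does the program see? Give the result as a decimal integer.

7376515389796184666 in 64-bit hexadecimal is 0x665EA5AA2100F25A.
Stored big-endian, the bytes at ascending addresses are 66 5E A5 AA 21 00 F2 5A.
Read back as little-endian, the first byte is least significant, giving 0x5AF20021AAA55E66.
0x5AF20021AAA55E66 = 6553300552374378086.

6553300552374378086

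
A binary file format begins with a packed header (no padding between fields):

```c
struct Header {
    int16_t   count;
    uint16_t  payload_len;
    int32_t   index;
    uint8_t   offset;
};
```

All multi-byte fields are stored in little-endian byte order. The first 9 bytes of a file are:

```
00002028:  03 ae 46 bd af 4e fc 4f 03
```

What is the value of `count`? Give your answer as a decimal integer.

-20989

`count` is the first field, at byte offset 0, occupying 2 bytes.
Bytes at offsets 0..1: 03 AE.
Little-endian: lowest address holds the least-significant byte.
Reassemble most-significant byte first: AE 03 → 0xAE03.
Top bit is set, so as a signed 16-bit value this is 0xAE03 − 2^16 = -20989.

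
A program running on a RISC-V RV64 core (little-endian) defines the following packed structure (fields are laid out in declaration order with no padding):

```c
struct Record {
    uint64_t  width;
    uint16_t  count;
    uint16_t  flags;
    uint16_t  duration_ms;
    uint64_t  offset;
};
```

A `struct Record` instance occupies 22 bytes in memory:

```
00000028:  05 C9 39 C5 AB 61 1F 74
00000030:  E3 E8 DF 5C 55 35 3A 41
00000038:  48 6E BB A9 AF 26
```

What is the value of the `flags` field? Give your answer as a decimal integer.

`flags` follows `width` (8 B), `count` (2 B), so it starts at offset 8 + 2 = 10 and occupies 2 bytes.
Bytes at offsets 10..11: DF 5C.
Little-endian stores the least-significant byte at the lowest address.
Reassemble most-significant byte first: 5C DF → 0x5CDF.
0x5CDF = 23775.

23775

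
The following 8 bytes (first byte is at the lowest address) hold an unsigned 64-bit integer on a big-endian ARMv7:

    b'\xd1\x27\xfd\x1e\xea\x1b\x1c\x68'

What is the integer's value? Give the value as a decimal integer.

15071292987237145704

Big-endian: lowest address holds the most-significant byte.
The bytes are already most-significant first: 0xD127FD1EEA1B1C68.
0xD127FD1EEA1B1C68 = 15071292987237145704.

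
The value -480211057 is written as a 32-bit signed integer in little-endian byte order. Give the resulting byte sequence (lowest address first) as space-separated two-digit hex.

Two's complement of -480211057 in 32 bits: 480211057 = 0x1C9F7071; invert → 0xE3608F8E; add 1 → 0xE3608F8F.
Split into bytes (most-significant first): E3 60 8F 8F.
In little-endian order the low byte comes first in memory.
So at ascending addresses the bytes are 8F 8F 60 E3.

8F 8F 60 E3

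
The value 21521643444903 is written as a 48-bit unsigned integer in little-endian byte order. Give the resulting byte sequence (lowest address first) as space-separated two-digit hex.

21521643444903 in hexadecimal, padded to 48 bits, is 0x1392E5E99AA7.
Split into bytes (most-significant first): 13 92 E5 E9 9A A7.
In little-endian order the low byte comes first in memory.
So at ascending addresses the bytes are A7 9A E9 E5 92 13.

A7 9A E9 E5 92 13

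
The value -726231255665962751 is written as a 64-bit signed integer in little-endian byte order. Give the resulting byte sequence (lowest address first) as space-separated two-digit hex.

01 91 3E 4D 85 E8 EB F5

Two's complement of -726231255665962751 in 64 bits: 726231255665962751 = 0x0A14177AB2C16EFF; invert → 0xF5EBE8854D3E9100; add 1 → 0xF5EBE8854D3E9101.
Split into bytes (most-significant first): F5 EB E8 85 4D 3E 91 01.
Little-endian stores the least-significant byte at the lowest address.
So at ascending addresses the bytes are 01 91 3E 4D 85 E8 EB F5.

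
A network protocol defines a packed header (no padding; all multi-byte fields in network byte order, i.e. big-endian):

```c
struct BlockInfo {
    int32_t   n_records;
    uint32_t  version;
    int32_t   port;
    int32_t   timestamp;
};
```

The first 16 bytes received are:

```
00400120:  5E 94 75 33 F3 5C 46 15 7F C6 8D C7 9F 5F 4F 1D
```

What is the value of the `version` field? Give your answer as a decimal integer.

4082910741

`version` follows `n_records` (4 bytes), so it starts at byte offset 4 and occupies 4 bytes.
Bytes at offsets 4..7: F3 5C 46 15.
Big-endian stores the most-significant byte at the lowest address.
The bytes are already most-significant first: 0xF35C4615.
0xF35C4615 = 4082910741.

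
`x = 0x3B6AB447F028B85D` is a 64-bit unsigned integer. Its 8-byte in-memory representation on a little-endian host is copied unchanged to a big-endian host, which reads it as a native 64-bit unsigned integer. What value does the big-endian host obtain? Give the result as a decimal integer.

Stored little-endian, the bytes at ascending addresses are 5D B8 28 F0 47 B4 6A 3B.
Read back as big-endian, the last byte is least significant, giving 0x5DB828F047B46A3B.
0x5DB828F047B46A3B = 6753192653702326843.

6753192653702326843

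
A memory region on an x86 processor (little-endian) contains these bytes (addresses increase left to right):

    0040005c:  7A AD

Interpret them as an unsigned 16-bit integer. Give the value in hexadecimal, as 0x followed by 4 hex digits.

In little-endian order the low byte comes first in memory.
Reassemble most-significant byte first: AD 7A → 0xAD7A.

0xAD7A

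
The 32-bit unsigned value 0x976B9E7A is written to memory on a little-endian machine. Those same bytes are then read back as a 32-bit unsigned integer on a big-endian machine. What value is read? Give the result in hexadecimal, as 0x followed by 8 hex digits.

0x7A9E6B97

Stored little-endian, the bytes at ascending addresses are 7A 9E 6B 97.
Read back as big-endian, the last byte is least significant, giving 0x7A9E6B97.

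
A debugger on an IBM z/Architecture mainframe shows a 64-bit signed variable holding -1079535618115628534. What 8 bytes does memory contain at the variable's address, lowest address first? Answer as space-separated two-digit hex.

F1 04 B8 13 2F D6 12 0A

Two's complement of -1079535618115628534 in 64 bits: 1079535618115628534 = 0x0EFB47ECD029EDF6; invert → 0xF104B8132FD61209; add 1 → 0xF104B8132FD6120A.
Split into bytes (most-significant first): F1 04 B8 13 2F D6 12 0A.
In big-endian order the high byte comes first in memory.
So the memory order matches the most-significant-first order: F1 04 B8 13 2F D6 12 0A.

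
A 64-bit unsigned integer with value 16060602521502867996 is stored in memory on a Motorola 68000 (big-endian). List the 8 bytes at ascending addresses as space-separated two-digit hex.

16060602521502867996 in hexadecimal, padded to 64 bits, is 0xDEE2B8E68CEBE21C.
Split into bytes (most-significant first): DE E2 B8 E6 8C EB E2 1C.
In big-endian order the high byte comes first in memory.
So the memory order matches the most-significant-first order: DE E2 B8 E6 8C EB E2 1C.

DE E2 B8 E6 8C EB E2 1C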